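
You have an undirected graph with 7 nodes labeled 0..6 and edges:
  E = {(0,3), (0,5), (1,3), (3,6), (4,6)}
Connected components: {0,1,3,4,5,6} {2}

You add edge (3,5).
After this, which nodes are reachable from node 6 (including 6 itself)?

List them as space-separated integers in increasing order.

Before: nodes reachable from 6: {0,1,3,4,5,6}
Adding (3,5): both endpoints already in same component. Reachability from 6 unchanged.
After: nodes reachable from 6: {0,1,3,4,5,6}

Answer: 0 1 3 4 5 6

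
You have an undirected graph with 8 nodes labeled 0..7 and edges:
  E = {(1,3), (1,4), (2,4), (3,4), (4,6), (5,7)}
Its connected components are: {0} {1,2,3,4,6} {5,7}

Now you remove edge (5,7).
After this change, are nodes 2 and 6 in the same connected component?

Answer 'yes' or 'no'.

Answer: yes

Derivation:
Initial components: {0} {1,2,3,4,6} {5,7}
Removing edge (5,7): it was a bridge — component count 3 -> 4.
New components: {0} {1,2,3,4,6} {5} {7}
Are 2 and 6 in the same component? yes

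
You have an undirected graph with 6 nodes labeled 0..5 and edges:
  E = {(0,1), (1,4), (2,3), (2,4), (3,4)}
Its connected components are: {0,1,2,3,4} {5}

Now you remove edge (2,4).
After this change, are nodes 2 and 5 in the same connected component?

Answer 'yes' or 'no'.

Answer: no

Derivation:
Initial components: {0,1,2,3,4} {5}
Removing edge (2,4): not a bridge — component count unchanged at 2.
New components: {0,1,2,3,4} {5}
Are 2 and 5 in the same component? no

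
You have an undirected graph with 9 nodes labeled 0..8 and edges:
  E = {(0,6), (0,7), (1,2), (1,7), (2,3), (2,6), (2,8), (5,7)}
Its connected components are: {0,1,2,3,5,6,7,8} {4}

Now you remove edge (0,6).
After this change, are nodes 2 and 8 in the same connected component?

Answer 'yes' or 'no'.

Answer: yes

Derivation:
Initial components: {0,1,2,3,5,6,7,8} {4}
Removing edge (0,6): not a bridge — component count unchanged at 2.
New components: {0,1,2,3,5,6,7,8} {4}
Are 2 and 8 in the same component? yes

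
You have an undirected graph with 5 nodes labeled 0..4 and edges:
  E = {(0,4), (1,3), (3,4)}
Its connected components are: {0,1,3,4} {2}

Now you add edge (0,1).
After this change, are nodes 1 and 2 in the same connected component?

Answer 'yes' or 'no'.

Initial components: {0,1,3,4} {2}
Adding edge (0,1): both already in same component {0,1,3,4}. No change.
New components: {0,1,3,4} {2}
Are 1 and 2 in the same component? no

Answer: no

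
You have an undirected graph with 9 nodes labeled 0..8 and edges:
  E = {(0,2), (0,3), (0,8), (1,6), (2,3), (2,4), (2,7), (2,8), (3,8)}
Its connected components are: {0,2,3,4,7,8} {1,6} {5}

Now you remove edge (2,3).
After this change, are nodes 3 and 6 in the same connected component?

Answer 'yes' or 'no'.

Initial components: {0,2,3,4,7,8} {1,6} {5}
Removing edge (2,3): not a bridge — component count unchanged at 3.
New components: {0,2,3,4,7,8} {1,6} {5}
Are 3 and 6 in the same component? no

Answer: no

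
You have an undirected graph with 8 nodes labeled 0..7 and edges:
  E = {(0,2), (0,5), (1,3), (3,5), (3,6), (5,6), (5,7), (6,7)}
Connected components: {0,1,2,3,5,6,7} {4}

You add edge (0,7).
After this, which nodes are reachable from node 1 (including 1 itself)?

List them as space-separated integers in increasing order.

Before: nodes reachable from 1: {0,1,2,3,5,6,7}
Adding (0,7): both endpoints already in same component. Reachability from 1 unchanged.
After: nodes reachable from 1: {0,1,2,3,5,6,7}

Answer: 0 1 2 3 5 6 7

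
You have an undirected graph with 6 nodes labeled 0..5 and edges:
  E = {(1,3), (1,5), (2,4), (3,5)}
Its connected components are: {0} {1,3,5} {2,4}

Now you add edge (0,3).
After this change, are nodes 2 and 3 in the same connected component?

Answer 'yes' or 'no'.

Initial components: {0} {1,3,5} {2,4}
Adding edge (0,3): merges {0} and {1,3,5}.
New components: {0,1,3,5} {2,4}
Are 2 and 3 in the same component? no

Answer: no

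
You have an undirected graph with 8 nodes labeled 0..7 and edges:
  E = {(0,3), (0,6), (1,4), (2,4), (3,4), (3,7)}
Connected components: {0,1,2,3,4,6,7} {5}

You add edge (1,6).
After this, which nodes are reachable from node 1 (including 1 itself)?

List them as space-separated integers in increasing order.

Answer: 0 1 2 3 4 6 7

Derivation:
Before: nodes reachable from 1: {0,1,2,3,4,6,7}
Adding (1,6): both endpoints already in same component. Reachability from 1 unchanged.
After: nodes reachable from 1: {0,1,2,3,4,6,7}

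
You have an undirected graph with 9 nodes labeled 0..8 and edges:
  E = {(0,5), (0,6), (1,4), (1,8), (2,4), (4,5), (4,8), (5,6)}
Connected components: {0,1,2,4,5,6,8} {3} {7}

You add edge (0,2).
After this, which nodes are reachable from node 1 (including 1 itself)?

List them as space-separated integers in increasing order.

Answer: 0 1 2 4 5 6 8

Derivation:
Before: nodes reachable from 1: {0,1,2,4,5,6,8}
Adding (0,2): both endpoints already in same component. Reachability from 1 unchanged.
After: nodes reachable from 1: {0,1,2,4,5,6,8}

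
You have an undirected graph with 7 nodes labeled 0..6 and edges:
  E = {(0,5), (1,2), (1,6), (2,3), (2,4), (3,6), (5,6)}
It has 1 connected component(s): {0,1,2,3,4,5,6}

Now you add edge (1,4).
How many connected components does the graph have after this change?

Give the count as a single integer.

Initial component count: 1
Add (1,4): endpoints already in same component. Count unchanged: 1.
New component count: 1

Answer: 1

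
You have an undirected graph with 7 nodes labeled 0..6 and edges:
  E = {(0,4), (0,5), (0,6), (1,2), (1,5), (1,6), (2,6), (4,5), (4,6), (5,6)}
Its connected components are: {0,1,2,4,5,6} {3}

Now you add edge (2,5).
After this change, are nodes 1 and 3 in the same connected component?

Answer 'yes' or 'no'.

Answer: no

Derivation:
Initial components: {0,1,2,4,5,6} {3}
Adding edge (2,5): both already in same component {0,1,2,4,5,6}. No change.
New components: {0,1,2,4,5,6} {3}
Are 1 and 3 in the same component? no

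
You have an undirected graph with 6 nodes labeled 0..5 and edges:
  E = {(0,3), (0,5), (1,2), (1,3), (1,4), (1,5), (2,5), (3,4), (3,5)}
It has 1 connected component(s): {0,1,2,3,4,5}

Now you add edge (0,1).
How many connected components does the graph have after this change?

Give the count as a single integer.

Initial component count: 1
Add (0,1): endpoints already in same component. Count unchanged: 1.
New component count: 1

Answer: 1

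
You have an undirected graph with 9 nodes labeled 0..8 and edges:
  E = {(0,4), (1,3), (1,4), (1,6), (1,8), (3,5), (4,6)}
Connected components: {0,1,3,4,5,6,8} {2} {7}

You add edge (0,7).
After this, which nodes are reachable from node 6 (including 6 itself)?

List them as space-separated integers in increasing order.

Answer: 0 1 3 4 5 6 7 8

Derivation:
Before: nodes reachable from 6: {0,1,3,4,5,6,8}
Adding (0,7): merges 6's component with another. Reachability grows.
After: nodes reachable from 6: {0,1,3,4,5,6,7,8}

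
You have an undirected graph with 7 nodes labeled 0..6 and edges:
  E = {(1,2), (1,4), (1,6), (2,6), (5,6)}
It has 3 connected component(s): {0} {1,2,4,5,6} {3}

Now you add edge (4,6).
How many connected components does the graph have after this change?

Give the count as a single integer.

Answer: 3

Derivation:
Initial component count: 3
Add (4,6): endpoints already in same component. Count unchanged: 3.
New component count: 3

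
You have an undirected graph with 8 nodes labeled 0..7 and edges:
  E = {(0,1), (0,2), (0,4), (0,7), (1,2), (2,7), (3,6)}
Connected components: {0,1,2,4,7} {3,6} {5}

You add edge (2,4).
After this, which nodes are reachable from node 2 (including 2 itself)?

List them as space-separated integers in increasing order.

Before: nodes reachable from 2: {0,1,2,4,7}
Adding (2,4): both endpoints already in same component. Reachability from 2 unchanged.
After: nodes reachable from 2: {0,1,2,4,7}

Answer: 0 1 2 4 7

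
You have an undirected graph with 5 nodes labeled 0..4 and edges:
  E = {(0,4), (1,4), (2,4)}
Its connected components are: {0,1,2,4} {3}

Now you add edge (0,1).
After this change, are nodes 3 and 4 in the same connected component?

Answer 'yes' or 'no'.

Initial components: {0,1,2,4} {3}
Adding edge (0,1): both already in same component {0,1,2,4}. No change.
New components: {0,1,2,4} {3}
Are 3 and 4 in the same component? no

Answer: no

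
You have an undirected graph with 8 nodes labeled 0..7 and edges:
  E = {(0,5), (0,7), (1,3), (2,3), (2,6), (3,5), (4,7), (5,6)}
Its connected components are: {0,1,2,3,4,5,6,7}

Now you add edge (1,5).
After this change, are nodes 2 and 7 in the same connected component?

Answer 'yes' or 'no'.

Initial components: {0,1,2,3,4,5,6,7}
Adding edge (1,5): both already in same component {0,1,2,3,4,5,6,7}. No change.
New components: {0,1,2,3,4,5,6,7}
Are 2 and 7 in the same component? yes

Answer: yes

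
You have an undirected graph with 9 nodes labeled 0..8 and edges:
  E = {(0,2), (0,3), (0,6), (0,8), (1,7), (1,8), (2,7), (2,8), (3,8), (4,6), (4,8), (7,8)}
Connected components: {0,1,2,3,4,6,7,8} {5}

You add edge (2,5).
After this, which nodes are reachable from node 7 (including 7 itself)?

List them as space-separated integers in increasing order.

Answer: 0 1 2 3 4 5 6 7 8

Derivation:
Before: nodes reachable from 7: {0,1,2,3,4,6,7,8}
Adding (2,5): merges 7's component with another. Reachability grows.
After: nodes reachable from 7: {0,1,2,3,4,5,6,7,8}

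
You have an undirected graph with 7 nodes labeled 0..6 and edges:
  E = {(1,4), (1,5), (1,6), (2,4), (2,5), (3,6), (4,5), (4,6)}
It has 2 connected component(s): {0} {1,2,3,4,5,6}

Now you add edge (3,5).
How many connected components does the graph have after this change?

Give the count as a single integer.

Initial component count: 2
Add (3,5): endpoints already in same component. Count unchanged: 2.
New component count: 2

Answer: 2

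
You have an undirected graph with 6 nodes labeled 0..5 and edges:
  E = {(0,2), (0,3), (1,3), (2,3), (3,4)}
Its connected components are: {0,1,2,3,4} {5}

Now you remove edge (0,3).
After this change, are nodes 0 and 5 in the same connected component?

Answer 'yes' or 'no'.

Answer: no

Derivation:
Initial components: {0,1,2,3,4} {5}
Removing edge (0,3): not a bridge — component count unchanged at 2.
New components: {0,1,2,3,4} {5}
Are 0 and 5 in the same component? no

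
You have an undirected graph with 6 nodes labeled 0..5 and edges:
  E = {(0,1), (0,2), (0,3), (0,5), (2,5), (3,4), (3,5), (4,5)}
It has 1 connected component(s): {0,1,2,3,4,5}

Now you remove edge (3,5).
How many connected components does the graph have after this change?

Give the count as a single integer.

Answer: 1

Derivation:
Initial component count: 1
Remove (3,5): not a bridge. Count unchanged: 1.
  After removal, components: {0,1,2,3,4,5}
New component count: 1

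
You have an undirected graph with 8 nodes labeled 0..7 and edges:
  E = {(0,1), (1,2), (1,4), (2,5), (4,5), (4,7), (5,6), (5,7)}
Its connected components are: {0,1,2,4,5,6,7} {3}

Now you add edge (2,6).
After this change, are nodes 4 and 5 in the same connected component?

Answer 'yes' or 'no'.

Answer: yes

Derivation:
Initial components: {0,1,2,4,5,6,7} {3}
Adding edge (2,6): both already in same component {0,1,2,4,5,6,7}. No change.
New components: {0,1,2,4,5,6,7} {3}
Are 4 and 5 in the same component? yes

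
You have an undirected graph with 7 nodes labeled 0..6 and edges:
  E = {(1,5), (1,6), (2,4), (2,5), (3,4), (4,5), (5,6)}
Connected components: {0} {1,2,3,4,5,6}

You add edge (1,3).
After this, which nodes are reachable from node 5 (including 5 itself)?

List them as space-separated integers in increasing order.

Answer: 1 2 3 4 5 6

Derivation:
Before: nodes reachable from 5: {1,2,3,4,5,6}
Adding (1,3): both endpoints already in same component. Reachability from 5 unchanged.
After: nodes reachable from 5: {1,2,3,4,5,6}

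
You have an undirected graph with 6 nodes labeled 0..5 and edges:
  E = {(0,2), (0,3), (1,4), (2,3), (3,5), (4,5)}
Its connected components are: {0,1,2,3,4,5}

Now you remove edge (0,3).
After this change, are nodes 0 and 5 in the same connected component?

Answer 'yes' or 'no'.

Initial components: {0,1,2,3,4,5}
Removing edge (0,3): not a bridge — component count unchanged at 1.
New components: {0,1,2,3,4,5}
Are 0 and 5 in the same component? yes

Answer: yes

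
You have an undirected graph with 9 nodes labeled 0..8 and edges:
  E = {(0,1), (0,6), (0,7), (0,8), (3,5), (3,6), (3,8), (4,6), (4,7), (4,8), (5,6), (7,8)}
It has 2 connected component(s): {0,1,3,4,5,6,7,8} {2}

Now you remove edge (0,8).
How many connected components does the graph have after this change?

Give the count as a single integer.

Initial component count: 2
Remove (0,8): not a bridge. Count unchanged: 2.
  After removal, components: {0,1,3,4,5,6,7,8} {2}
New component count: 2

Answer: 2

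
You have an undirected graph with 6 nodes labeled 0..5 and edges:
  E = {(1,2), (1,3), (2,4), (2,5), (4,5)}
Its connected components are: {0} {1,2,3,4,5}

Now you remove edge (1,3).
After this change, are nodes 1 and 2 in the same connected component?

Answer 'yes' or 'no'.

Answer: yes

Derivation:
Initial components: {0} {1,2,3,4,5}
Removing edge (1,3): it was a bridge — component count 2 -> 3.
New components: {0} {1,2,4,5} {3}
Are 1 and 2 in the same component? yes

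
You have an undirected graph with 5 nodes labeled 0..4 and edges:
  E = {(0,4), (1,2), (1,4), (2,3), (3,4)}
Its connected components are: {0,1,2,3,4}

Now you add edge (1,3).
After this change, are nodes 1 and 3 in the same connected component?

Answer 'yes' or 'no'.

Answer: yes

Derivation:
Initial components: {0,1,2,3,4}
Adding edge (1,3): both already in same component {0,1,2,3,4}. No change.
New components: {0,1,2,3,4}
Are 1 and 3 in the same component? yes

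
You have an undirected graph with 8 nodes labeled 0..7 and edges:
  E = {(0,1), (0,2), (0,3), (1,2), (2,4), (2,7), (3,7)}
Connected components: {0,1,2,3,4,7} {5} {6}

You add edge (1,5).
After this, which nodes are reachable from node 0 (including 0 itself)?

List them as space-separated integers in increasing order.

Answer: 0 1 2 3 4 5 7

Derivation:
Before: nodes reachable from 0: {0,1,2,3,4,7}
Adding (1,5): merges 0's component with another. Reachability grows.
After: nodes reachable from 0: {0,1,2,3,4,5,7}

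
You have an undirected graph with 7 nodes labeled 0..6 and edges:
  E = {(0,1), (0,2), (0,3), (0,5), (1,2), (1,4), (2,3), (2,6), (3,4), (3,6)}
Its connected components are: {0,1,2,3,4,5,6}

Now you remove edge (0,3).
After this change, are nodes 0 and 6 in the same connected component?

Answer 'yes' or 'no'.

Initial components: {0,1,2,3,4,5,6}
Removing edge (0,3): not a bridge — component count unchanged at 1.
New components: {0,1,2,3,4,5,6}
Are 0 and 6 in the same component? yes

Answer: yes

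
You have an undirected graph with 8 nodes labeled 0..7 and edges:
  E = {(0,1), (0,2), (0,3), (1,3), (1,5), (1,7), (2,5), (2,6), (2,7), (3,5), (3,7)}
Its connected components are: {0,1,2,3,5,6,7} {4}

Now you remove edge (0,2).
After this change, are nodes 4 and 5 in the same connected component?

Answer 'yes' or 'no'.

Answer: no

Derivation:
Initial components: {0,1,2,3,5,6,7} {4}
Removing edge (0,2): not a bridge — component count unchanged at 2.
New components: {0,1,2,3,5,6,7} {4}
Are 4 and 5 in the same component? no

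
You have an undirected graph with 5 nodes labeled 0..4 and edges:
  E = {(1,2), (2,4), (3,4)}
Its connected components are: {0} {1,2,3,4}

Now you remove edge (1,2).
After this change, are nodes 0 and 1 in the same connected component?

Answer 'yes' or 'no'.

Initial components: {0} {1,2,3,4}
Removing edge (1,2): it was a bridge — component count 2 -> 3.
New components: {0} {1} {2,3,4}
Are 0 and 1 in the same component? no

Answer: no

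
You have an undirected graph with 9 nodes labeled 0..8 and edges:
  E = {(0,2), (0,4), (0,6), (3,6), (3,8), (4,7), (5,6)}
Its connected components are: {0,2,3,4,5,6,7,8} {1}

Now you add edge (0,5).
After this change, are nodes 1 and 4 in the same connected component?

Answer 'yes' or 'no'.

Answer: no

Derivation:
Initial components: {0,2,3,4,5,6,7,8} {1}
Adding edge (0,5): both already in same component {0,2,3,4,5,6,7,8}. No change.
New components: {0,2,3,4,5,6,7,8} {1}
Are 1 and 4 in the same component? no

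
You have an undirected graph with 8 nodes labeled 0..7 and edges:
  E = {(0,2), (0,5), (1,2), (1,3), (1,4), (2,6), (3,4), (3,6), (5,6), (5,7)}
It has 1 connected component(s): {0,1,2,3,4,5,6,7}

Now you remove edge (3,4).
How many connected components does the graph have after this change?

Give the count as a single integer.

Initial component count: 1
Remove (3,4): not a bridge. Count unchanged: 1.
  After removal, components: {0,1,2,3,4,5,6,7}
New component count: 1

Answer: 1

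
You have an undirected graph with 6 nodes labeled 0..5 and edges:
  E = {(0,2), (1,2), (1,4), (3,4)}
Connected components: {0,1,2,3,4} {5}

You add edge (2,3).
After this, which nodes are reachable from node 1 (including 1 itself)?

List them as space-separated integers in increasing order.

Before: nodes reachable from 1: {0,1,2,3,4}
Adding (2,3): both endpoints already in same component. Reachability from 1 unchanged.
After: nodes reachable from 1: {0,1,2,3,4}

Answer: 0 1 2 3 4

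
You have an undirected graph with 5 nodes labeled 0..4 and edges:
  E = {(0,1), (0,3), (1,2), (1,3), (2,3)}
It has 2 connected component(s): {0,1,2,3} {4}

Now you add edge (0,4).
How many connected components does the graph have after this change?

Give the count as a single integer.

Initial component count: 2
Add (0,4): merges two components. Count decreases: 2 -> 1.
New component count: 1

Answer: 1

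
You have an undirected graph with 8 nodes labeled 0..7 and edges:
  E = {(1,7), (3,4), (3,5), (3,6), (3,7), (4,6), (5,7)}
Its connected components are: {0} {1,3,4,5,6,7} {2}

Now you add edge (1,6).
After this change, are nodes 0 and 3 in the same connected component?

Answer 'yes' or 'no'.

Initial components: {0} {1,3,4,5,6,7} {2}
Adding edge (1,6): both already in same component {1,3,4,5,6,7}. No change.
New components: {0} {1,3,4,5,6,7} {2}
Are 0 and 3 in the same component? no

Answer: no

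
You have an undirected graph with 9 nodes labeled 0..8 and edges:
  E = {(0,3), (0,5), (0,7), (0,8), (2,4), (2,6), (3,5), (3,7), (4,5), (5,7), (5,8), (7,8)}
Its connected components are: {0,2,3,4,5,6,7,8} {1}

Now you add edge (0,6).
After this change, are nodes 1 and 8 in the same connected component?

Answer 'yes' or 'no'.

Initial components: {0,2,3,4,5,6,7,8} {1}
Adding edge (0,6): both already in same component {0,2,3,4,5,6,7,8}. No change.
New components: {0,2,3,4,5,6,7,8} {1}
Are 1 and 8 in the same component? no

Answer: no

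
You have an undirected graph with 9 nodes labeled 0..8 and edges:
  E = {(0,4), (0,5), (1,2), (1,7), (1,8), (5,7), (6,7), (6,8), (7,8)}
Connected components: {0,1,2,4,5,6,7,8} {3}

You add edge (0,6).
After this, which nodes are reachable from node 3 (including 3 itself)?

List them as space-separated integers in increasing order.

Answer: 3

Derivation:
Before: nodes reachable from 3: {3}
Adding (0,6): both endpoints already in same component. Reachability from 3 unchanged.
After: nodes reachable from 3: {3}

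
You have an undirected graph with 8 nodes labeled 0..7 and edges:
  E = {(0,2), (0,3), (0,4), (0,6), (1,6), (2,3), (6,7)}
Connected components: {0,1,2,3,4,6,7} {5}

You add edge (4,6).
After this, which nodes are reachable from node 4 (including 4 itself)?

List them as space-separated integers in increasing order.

Before: nodes reachable from 4: {0,1,2,3,4,6,7}
Adding (4,6): both endpoints already in same component. Reachability from 4 unchanged.
After: nodes reachable from 4: {0,1,2,3,4,6,7}

Answer: 0 1 2 3 4 6 7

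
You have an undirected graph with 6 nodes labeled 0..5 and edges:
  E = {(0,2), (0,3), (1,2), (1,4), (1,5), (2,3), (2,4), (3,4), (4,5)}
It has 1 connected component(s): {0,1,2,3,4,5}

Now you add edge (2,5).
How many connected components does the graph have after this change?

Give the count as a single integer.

Answer: 1

Derivation:
Initial component count: 1
Add (2,5): endpoints already in same component. Count unchanged: 1.
New component count: 1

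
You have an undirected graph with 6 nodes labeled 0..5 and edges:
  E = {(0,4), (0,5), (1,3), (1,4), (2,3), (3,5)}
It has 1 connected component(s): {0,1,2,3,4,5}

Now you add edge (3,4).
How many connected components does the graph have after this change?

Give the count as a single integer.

Initial component count: 1
Add (3,4): endpoints already in same component. Count unchanged: 1.
New component count: 1

Answer: 1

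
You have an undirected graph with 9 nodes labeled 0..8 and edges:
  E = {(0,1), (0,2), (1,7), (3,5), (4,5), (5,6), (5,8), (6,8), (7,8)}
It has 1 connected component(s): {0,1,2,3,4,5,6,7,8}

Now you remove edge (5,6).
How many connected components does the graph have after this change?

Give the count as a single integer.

Answer: 1

Derivation:
Initial component count: 1
Remove (5,6): not a bridge. Count unchanged: 1.
  After removal, components: {0,1,2,3,4,5,6,7,8}
New component count: 1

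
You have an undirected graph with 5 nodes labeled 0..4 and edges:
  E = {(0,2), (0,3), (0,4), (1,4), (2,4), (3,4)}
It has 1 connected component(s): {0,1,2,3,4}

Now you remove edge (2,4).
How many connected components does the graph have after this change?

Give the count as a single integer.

Initial component count: 1
Remove (2,4): not a bridge. Count unchanged: 1.
  After removal, components: {0,1,2,3,4}
New component count: 1

Answer: 1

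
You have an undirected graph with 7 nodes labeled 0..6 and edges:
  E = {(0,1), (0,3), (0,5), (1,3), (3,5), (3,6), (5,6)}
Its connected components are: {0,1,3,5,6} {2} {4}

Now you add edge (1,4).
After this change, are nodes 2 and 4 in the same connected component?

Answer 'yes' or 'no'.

Initial components: {0,1,3,5,6} {2} {4}
Adding edge (1,4): merges {0,1,3,5,6} and {4}.
New components: {0,1,3,4,5,6} {2}
Are 2 and 4 in the same component? no

Answer: no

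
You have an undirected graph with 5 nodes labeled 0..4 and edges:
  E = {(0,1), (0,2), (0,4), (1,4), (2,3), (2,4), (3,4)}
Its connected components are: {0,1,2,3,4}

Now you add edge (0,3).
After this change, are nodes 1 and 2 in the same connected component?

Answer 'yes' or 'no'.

Initial components: {0,1,2,3,4}
Adding edge (0,3): both already in same component {0,1,2,3,4}. No change.
New components: {0,1,2,3,4}
Are 1 and 2 in the same component? yes

Answer: yes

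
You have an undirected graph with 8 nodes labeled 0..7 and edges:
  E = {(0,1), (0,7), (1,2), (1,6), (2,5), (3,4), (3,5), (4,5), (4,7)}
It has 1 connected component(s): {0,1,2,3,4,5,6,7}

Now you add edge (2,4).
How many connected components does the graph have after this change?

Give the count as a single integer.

Initial component count: 1
Add (2,4): endpoints already in same component. Count unchanged: 1.
New component count: 1

Answer: 1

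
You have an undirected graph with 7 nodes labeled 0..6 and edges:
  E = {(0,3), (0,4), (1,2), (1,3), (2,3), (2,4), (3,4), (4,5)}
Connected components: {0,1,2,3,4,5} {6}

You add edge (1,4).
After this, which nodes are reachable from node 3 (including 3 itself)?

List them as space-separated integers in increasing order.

Answer: 0 1 2 3 4 5

Derivation:
Before: nodes reachable from 3: {0,1,2,3,4,5}
Adding (1,4): both endpoints already in same component. Reachability from 3 unchanged.
After: nodes reachable from 3: {0,1,2,3,4,5}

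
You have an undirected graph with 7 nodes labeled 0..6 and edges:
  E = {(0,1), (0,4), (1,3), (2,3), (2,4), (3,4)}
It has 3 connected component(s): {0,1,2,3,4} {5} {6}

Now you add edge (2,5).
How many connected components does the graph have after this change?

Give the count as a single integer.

Initial component count: 3
Add (2,5): merges two components. Count decreases: 3 -> 2.
New component count: 2

Answer: 2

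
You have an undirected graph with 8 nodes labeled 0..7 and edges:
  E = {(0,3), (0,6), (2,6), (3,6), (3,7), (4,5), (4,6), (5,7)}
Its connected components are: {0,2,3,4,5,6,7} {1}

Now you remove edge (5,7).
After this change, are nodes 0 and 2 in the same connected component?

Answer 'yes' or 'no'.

Answer: yes

Derivation:
Initial components: {0,2,3,4,5,6,7} {1}
Removing edge (5,7): not a bridge — component count unchanged at 2.
New components: {0,2,3,4,5,6,7} {1}
Are 0 and 2 in the same component? yes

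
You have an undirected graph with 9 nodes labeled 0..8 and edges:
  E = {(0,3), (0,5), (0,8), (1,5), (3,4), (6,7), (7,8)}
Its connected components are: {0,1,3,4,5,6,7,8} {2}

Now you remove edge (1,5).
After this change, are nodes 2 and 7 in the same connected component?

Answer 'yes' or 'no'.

Answer: no

Derivation:
Initial components: {0,1,3,4,5,6,7,8} {2}
Removing edge (1,5): it was a bridge — component count 2 -> 3.
New components: {0,3,4,5,6,7,8} {1} {2}
Are 2 and 7 in the same component? no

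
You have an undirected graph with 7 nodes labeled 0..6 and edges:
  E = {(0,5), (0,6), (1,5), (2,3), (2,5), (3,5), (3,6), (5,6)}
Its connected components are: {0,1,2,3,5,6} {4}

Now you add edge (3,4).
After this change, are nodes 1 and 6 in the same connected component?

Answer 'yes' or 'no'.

Initial components: {0,1,2,3,5,6} {4}
Adding edge (3,4): merges {0,1,2,3,5,6} and {4}.
New components: {0,1,2,3,4,5,6}
Are 1 and 6 in the same component? yes

Answer: yes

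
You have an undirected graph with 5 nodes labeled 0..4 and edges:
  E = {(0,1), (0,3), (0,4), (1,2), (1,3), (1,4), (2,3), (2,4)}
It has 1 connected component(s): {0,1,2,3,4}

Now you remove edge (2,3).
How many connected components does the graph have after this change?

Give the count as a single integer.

Answer: 1

Derivation:
Initial component count: 1
Remove (2,3): not a bridge. Count unchanged: 1.
  After removal, components: {0,1,2,3,4}
New component count: 1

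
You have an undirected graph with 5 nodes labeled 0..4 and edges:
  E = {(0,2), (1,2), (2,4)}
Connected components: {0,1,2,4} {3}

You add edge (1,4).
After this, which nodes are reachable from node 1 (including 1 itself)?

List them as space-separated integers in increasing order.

Before: nodes reachable from 1: {0,1,2,4}
Adding (1,4): both endpoints already in same component. Reachability from 1 unchanged.
After: nodes reachable from 1: {0,1,2,4}

Answer: 0 1 2 4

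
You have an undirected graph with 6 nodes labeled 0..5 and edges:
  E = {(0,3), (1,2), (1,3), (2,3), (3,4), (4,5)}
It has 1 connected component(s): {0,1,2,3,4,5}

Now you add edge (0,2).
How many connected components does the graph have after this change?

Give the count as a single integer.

Answer: 1

Derivation:
Initial component count: 1
Add (0,2): endpoints already in same component. Count unchanged: 1.
New component count: 1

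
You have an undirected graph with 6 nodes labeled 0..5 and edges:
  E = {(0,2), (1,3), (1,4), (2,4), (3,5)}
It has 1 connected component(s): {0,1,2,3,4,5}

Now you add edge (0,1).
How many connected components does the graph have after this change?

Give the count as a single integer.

Initial component count: 1
Add (0,1): endpoints already in same component. Count unchanged: 1.
New component count: 1

Answer: 1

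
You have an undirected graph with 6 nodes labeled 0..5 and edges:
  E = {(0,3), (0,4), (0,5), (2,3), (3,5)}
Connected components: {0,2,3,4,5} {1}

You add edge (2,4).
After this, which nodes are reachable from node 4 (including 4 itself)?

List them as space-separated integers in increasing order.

Answer: 0 2 3 4 5

Derivation:
Before: nodes reachable from 4: {0,2,3,4,5}
Adding (2,4): both endpoints already in same component. Reachability from 4 unchanged.
After: nodes reachable from 4: {0,2,3,4,5}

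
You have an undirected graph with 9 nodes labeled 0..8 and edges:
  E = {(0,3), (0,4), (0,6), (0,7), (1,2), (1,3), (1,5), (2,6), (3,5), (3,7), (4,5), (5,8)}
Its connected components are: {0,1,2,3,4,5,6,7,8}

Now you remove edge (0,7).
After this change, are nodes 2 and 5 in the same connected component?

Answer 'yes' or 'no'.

Initial components: {0,1,2,3,4,5,6,7,8}
Removing edge (0,7): not a bridge — component count unchanged at 1.
New components: {0,1,2,3,4,5,6,7,8}
Are 2 and 5 in the same component? yes

Answer: yes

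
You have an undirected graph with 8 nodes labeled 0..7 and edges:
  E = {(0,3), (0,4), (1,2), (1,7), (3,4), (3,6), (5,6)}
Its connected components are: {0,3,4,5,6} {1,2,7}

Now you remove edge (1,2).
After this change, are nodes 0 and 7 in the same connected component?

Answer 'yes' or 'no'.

Answer: no

Derivation:
Initial components: {0,3,4,5,6} {1,2,7}
Removing edge (1,2): it was a bridge — component count 2 -> 3.
New components: {0,3,4,5,6} {1,7} {2}
Are 0 and 7 in the same component? no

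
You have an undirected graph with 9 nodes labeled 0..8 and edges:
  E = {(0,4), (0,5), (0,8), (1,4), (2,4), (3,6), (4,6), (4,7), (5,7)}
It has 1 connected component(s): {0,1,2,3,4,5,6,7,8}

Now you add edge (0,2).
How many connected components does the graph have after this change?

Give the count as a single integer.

Initial component count: 1
Add (0,2): endpoints already in same component. Count unchanged: 1.
New component count: 1

Answer: 1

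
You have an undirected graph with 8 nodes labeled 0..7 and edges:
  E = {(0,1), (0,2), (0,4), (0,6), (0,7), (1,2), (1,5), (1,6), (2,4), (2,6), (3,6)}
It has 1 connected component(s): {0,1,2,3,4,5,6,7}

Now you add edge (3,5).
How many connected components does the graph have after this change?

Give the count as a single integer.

Initial component count: 1
Add (3,5): endpoints already in same component. Count unchanged: 1.
New component count: 1

Answer: 1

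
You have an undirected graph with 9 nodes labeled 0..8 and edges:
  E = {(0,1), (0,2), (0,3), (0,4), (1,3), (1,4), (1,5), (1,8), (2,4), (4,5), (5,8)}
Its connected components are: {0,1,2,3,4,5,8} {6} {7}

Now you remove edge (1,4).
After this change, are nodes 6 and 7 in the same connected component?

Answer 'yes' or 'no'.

Initial components: {0,1,2,3,4,5,8} {6} {7}
Removing edge (1,4): not a bridge — component count unchanged at 3.
New components: {0,1,2,3,4,5,8} {6} {7}
Are 6 and 7 in the same component? no

Answer: no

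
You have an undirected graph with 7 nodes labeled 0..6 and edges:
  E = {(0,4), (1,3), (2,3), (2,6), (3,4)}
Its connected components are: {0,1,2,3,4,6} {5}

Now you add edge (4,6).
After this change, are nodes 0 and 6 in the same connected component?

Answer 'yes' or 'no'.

Answer: yes

Derivation:
Initial components: {0,1,2,3,4,6} {5}
Adding edge (4,6): both already in same component {0,1,2,3,4,6}. No change.
New components: {0,1,2,3,4,6} {5}
Are 0 and 6 in the same component? yes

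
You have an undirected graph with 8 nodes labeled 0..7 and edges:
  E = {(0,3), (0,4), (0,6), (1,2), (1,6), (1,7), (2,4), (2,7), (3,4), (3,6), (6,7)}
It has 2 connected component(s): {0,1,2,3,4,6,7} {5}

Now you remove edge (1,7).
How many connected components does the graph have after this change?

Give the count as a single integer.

Answer: 2

Derivation:
Initial component count: 2
Remove (1,7): not a bridge. Count unchanged: 2.
  After removal, components: {0,1,2,3,4,6,7} {5}
New component count: 2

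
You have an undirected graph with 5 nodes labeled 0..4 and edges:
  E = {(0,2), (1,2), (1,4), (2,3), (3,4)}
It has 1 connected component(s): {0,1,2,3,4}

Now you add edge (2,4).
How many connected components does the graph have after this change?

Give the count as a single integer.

Initial component count: 1
Add (2,4): endpoints already in same component. Count unchanged: 1.
New component count: 1

Answer: 1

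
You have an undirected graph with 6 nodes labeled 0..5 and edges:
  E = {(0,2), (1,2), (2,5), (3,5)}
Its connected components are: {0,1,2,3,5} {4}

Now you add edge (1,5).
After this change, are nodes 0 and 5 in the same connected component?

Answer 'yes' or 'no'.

Initial components: {0,1,2,3,5} {4}
Adding edge (1,5): both already in same component {0,1,2,3,5}. No change.
New components: {0,1,2,3,5} {4}
Are 0 and 5 in the same component? yes

Answer: yes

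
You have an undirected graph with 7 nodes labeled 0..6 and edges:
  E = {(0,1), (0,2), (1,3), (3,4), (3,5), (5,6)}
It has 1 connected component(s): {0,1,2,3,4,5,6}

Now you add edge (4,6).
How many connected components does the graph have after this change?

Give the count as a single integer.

Initial component count: 1
Add (4,6): endpoints already in same component. Count unchanged: 1.
New component count: 1

Answer: 1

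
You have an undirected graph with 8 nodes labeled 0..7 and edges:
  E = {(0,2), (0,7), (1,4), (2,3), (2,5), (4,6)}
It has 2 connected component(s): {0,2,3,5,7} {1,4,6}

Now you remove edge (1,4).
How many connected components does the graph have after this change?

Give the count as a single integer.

Answer: 3

Derivation:
Initial component count: 2
Remove (1,4): it was a bridge. Count increases: 2 -> 3.
  After removal, components: {0,2,3,5,7} {1} {4,6}
New component count: 3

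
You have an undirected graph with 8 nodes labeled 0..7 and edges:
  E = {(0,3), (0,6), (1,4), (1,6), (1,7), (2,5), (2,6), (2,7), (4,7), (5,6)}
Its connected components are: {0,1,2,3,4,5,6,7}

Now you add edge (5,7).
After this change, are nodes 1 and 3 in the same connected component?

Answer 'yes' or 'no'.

Initial components: {0,1,2,3,4,5,6,7}
Adding edge (5,7): both already in same component {0,1,2,3,4,5,6,7}. No change.
New components: {0,1,2,3,4,5,6,7}
Are 1 and 3 in the same component? yes

Answer: yes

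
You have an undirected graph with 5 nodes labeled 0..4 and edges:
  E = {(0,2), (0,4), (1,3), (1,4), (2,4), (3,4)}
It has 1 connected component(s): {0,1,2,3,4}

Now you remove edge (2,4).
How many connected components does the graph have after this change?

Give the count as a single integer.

Answer: 1

Derivation:
Initial component count: 1
Remove (2,4): not a bridge. Count unchanged: 1.
  After removal, components: {0,1,2,3,4}
New component count: 1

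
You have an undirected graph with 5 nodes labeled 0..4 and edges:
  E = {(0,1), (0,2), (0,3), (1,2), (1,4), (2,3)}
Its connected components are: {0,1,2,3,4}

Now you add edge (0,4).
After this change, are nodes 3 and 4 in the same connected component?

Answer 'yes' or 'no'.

Initial components: {0,1,2,3,4}
Adding edge (0,4): both already in same component {0,1,2,3,4}. No change.
New components: {0,1,2,3,4}
Are 3 and 4 in the same component? yes

Answer: yes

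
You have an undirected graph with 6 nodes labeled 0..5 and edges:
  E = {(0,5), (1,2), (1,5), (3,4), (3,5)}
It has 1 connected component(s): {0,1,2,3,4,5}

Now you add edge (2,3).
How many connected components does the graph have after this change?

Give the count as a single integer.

Initial component count: 1
Add (2,3): endpoints already in same component. Count unchanged: 1.
New component count: 1

Answer: 1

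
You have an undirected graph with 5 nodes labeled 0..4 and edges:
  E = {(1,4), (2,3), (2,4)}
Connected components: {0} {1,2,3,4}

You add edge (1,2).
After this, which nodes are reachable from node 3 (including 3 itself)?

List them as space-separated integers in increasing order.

Answer: 1 2 3 4

Derivation:
Before: nodes reachable from 3: {1,2,3,4}
Adding (1,2): both endpoints already in same component. Reachability from 3 unchanged.
After: nodes reachable from 3: {1,2,3,4}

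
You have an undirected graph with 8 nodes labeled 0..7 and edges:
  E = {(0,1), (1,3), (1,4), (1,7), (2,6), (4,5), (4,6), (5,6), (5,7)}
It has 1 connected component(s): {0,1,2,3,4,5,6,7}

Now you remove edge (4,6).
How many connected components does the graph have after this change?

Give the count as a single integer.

Initial component count: 1
Remove (4,6): not a bridge. Count unchanged: 1.
  After removal, components: {0,1,2,3,4,5,6,7}
New component count: 1

Answer: 1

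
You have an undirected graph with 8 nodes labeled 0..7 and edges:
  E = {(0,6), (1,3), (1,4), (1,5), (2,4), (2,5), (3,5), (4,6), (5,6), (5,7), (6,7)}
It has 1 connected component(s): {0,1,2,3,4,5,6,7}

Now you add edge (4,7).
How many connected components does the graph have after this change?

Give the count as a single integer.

Answer: 1

Derivation:
Initial component count: 1
Add (4,7): endpoints already in same component. Count unchanged: 1.
New component count: 1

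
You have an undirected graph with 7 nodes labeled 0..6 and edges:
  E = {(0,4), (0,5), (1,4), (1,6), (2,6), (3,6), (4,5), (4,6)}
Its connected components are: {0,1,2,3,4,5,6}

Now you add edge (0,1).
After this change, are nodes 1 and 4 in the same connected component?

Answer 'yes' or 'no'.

Answer: yes

Derivation:
Initial components: {0,1,2,3,4,5,6}
Adding edge (0,1): both already in same component {0,1,2,3,4,5,6}. No change.
New components: {0,1,2,3,4,5,6}
Are 1 and 4 in the same component? yes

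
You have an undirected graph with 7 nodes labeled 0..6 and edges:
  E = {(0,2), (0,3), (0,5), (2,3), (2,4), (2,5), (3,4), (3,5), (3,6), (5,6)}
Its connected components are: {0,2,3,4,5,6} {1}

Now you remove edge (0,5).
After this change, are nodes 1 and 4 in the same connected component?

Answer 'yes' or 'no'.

Answer: no

Derivation:
Initial components: {0,2,3,4,5,6} {1}
Removing edge (0,5): not a bridge — component count unchanged at 2.
New components: {0,2,3,4,5,6} {1}
Are 1 and 4 in the same component? no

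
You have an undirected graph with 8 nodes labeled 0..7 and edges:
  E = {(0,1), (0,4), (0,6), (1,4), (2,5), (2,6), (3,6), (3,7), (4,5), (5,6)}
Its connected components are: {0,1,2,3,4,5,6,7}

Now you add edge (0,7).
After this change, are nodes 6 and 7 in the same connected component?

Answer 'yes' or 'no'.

Answer: yes

Derivation:
Initial components: {0,1,2,3,4,5,6,7}
Adding edge (0,7): both already in same component {0,1,2,3,4,5,6,7}. No change.
New components: {0,1,2,3,4,5,6,7}
Are 6 and 7 in the same component? yes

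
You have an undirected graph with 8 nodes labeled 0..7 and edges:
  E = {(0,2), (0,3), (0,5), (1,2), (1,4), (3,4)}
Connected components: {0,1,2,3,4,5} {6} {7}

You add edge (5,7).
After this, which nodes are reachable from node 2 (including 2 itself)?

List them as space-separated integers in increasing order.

Answer: 0 1 2 3 4 5 7

Derivation:
Before: nodes reachable from 2: {0,1,2,3,4,5}
Adding (5,7): merges 2's component with another. Reachability grows.
After: nodes reachable from 2: {0,1,2,3,4,5,7}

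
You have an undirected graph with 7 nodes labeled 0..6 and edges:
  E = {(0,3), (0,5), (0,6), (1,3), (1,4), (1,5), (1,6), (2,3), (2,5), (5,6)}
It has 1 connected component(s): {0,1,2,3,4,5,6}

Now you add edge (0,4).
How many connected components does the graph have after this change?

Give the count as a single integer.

Answer: 1

Derivation:
Initial component count: 1
Add (0,4): endpoints already in same component. Count unchanged: 1.
New component count: 1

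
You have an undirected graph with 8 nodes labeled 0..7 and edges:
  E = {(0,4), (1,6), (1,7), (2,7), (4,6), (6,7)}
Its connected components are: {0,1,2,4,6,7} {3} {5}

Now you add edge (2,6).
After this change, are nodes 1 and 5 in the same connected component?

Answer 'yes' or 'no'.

Initial components: {0,1,2,4,6,7} {3} {5}
Adding edge (2,6): both already in same component {0,1,2,4,6,7}. No change.
New components: {0,1,2,4,6,7} {3} {5}
Are 1 and 5 in the same component? no

Answer: no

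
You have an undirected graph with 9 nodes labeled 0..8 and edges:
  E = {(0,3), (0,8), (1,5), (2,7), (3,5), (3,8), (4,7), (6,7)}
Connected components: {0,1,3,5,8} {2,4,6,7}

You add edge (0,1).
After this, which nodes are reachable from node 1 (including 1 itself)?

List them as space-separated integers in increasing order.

Before: nodes reachable from 1: {0,1,3,5,8}
Adding (0,1): both endpoints already in same component. Reachability from 1 unchanged.
After: nodes reachable from 1: {0,1,3,5,8}

Answer: 0 1 3 5 8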